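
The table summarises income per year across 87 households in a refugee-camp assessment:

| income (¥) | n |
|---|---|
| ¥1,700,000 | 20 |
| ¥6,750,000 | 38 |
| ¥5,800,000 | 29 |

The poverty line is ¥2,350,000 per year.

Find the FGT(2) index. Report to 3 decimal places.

0.018

Below the line: 20×¥1,700,000 (q = 20 of N = 87).
Normalized shortfalls: (2350000−1700000)/2350000 = 0.2766 (×20).
Squared: 0.0765 (×20).
Sum = 1.530104; P₂ = 1.530104 / 87 = 0.018.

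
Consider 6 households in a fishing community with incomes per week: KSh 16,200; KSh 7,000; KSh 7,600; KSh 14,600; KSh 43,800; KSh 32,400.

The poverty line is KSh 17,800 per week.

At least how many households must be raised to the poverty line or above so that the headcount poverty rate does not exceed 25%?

4 of the 6 households are poor, so H = 4/6 = 0.667.
A headcount ratio of at most 25% allows at most ⌊0.25 × 6⌋ = 1 poor households.
So at least 4 − 1 = 3 must be lifted.

3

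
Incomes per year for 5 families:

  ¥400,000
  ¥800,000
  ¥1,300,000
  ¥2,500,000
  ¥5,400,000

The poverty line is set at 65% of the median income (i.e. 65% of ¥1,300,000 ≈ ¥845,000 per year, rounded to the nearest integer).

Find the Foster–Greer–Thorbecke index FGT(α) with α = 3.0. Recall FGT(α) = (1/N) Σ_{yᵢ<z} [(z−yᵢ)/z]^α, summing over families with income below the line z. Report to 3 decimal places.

0.029

Below z: ¥400,000, ¥800,000 (q = 2 of N = 5).
Gap ratios (z−y)/z: (845000−400000)/845000 = 0.5266; (845000−800000)/845000 = 0.0533.
Raised to α = 3.0: 0.14605; 0.00015.
Sum = 0.146204; FGT(3.0) = 0.146204 / 5 = 0.029.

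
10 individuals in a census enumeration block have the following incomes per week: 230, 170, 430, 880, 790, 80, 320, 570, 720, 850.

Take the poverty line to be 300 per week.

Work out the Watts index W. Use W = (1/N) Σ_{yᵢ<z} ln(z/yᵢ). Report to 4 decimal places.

0.2155

Below z: 80, 170, 230 (q = 3 of N = 10).
Log shortfalls: ln(300/80) = 1.3218; ln(300/170) = 0.5680; ln(300/230) = 0.2657.
W = 2.155443 / 10 = 0.2155.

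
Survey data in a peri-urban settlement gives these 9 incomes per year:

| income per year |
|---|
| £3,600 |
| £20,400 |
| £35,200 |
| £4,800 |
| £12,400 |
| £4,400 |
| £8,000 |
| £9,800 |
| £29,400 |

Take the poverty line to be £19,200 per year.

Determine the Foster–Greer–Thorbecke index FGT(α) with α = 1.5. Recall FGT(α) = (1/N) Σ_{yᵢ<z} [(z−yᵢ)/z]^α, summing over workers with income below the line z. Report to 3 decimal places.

Poor units: £3,600, £4,400, £4,800, £8,000, £9,800, £12,400 (q = 6 of N = 9).
Shortfall ratios: (19200−3600)/19200 = 0.8125; (19200−4400)/19200 = 0.7708; (19200−4800)/19200 = 0.7500; (19200−8000)/19200 = 0.5833; (19200−9800)/19200 = 0.4896; (19200−12400)/19200 = 0.3542.
Raised to α = 1.5: 0.73238; 0.67677; 0.64952; 0.44553; 0.34256; 0.21077.
Sum = 3.057528; FGT(1.5) = 3.057528 / 9 = 0.340.

0.340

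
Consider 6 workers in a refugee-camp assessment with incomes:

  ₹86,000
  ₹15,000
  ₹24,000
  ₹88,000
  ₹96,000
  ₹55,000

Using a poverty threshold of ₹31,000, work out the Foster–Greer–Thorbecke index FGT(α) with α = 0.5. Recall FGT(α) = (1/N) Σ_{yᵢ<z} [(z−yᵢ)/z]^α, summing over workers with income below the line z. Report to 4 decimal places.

Below z: ₹15,000, ₹24,000 (q = 2 of N = 6).
Shortfall ratios: (31000−15000)/31000 = 0.5161; (31000−24000)/31000 = 0.2258.
Raised to α = 0.5: 0.71842; 0.47519.
Sum = 1.193612; FGT(0.5) = 1.193612 / 6 = 0.1989.

0.1989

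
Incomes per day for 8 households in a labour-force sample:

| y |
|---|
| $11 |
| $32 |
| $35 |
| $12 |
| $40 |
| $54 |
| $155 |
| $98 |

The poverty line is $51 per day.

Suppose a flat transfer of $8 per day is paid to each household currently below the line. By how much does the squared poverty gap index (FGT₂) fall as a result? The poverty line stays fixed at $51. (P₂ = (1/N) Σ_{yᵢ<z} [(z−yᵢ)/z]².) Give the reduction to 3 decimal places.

Before: below the line — $11, $12, $32, $35, $40; squared poverty gap index (FGT₂) = 0.18546.
After the $8 transfer: below the line — $19, $20, $40, $43, $48; squared poverty gap index (FGT₂) = 0.10472.
Reduction = 0.18546 − 0.10472 = 0.081.

0.081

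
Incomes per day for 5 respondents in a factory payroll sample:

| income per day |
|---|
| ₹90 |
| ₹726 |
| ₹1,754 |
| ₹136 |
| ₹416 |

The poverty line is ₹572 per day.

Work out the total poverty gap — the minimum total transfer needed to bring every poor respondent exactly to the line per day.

Incomes under z: ₹90, ₹136, ₹416 (q = 3 of N = 5).
Individual gaps: 572−90 = 482; 572−136 = 436; 572−416 = 156.
Aggregate gap = ₹1,074.

₹1,074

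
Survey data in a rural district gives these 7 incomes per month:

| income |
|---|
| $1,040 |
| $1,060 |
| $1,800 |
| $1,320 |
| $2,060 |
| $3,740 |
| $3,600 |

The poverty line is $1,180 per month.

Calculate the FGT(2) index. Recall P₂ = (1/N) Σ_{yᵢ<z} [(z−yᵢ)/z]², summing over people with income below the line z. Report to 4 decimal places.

0.0035

Poor units: $1,040, $1,060 (q = 2 of N = 7).
Shortfall ratios: (1180−1040)/1180 = 0.1186; (1180−1060)/1180 = 0.1017.
Squared: 0.0141; 0.0103.
Sum = 0.024418; P₂ = 0.024418 / 7 = 0.0035.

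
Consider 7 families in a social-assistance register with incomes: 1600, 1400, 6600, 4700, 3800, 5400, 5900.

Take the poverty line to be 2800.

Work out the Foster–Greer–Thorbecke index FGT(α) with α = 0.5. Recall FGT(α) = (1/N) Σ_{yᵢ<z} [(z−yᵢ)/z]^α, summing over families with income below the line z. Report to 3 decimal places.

0.195

Below the line: 1400, 1600 (q = 2 of N = 7).
Gap ratios (z−y)/z: (2800−1400)/2800 = 0.5000; (2800−1600)/2800 = 0.4286.
Raised to α = 0.5: 0.70711; 0.65465.
Sum = 1.361760; FGT(0.5) = 1.361760 / 7 = 0.195.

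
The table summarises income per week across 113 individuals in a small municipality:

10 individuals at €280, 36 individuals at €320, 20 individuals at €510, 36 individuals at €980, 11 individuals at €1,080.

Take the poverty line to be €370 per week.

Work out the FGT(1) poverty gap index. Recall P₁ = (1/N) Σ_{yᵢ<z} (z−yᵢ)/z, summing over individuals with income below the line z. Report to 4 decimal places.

0.0646

Below z: 10×€280, 36×€320 (q = 46 of N = 113).
Shortfall ratios: (370−280)/370 = 0.2432 (×10); (370−320)/370 = 0.1351 (×36).
Σ = 7.297297. Dividing by the full population N = 113 gives P₁ = 0.0646.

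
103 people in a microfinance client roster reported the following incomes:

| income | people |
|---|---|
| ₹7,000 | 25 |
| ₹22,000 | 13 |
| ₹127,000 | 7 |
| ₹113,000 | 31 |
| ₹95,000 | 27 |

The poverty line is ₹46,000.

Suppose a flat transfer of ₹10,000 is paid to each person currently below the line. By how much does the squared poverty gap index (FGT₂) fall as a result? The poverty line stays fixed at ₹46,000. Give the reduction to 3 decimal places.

0.101

Before: below the line — 25×₹7,000, 13×₹22,000; squared poverty gap index (FGT₂) = 0.20883.
After the ₹10,000 transfer: below the line — 25×₹17,000, 13×₹32,000; squared poverty gap index (FGT₂) = 0.10816.
Reduction = 0.20883 − 0.10816 = 0.101.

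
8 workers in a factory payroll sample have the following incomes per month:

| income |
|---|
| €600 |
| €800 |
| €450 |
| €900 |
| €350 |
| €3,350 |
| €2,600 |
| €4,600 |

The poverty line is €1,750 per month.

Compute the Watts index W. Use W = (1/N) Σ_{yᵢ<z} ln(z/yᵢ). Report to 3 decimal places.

0.686

Poor units: €350, €450, €600, €800, €900 (q = 5 of N = 8).
Log shortfalls: ln(1750/350) = 1.6094; ln(1750/450) = 1.3581; ln(1750/600) = 1.0704; ln(1750/800) = 0.7828; ln(1750/900) = 0.6650.
W = 5.485738 / 8 = 0.686.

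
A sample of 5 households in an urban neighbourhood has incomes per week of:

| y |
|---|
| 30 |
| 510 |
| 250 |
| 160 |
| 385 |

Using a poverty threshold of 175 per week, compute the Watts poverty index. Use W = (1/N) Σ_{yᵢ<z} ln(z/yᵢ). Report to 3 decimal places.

Poor units: 30, 160 (q = 2 of N = 5).
Log shortfalls: ln(175/30) = 1.7636; ln(175/160) = 0.0896.
W = 1.853201 / 5 = 0.371.

0.371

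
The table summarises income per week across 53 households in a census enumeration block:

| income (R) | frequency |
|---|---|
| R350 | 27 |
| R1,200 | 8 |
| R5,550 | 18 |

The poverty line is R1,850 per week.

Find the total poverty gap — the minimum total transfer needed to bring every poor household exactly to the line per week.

R45,700

Poor units: 27×R350, 8×R1,200 (q = 35 of N = 53).
Individual gaps: 27×(1850−350) = 40500; 8×(1850−1200) = 5200.
Aggregate gap = R45,700.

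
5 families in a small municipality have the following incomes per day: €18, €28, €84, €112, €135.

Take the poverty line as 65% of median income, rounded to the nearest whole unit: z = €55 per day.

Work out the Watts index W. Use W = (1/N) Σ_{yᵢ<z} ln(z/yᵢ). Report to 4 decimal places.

Below z: €18, €28 (q = 2 of N = 5).
Log shortfalls: ln(55/18) = 1.1170; ln(55/28) = 0.6751.
W = 1.792090 / 5 = 0.3584.

0.3584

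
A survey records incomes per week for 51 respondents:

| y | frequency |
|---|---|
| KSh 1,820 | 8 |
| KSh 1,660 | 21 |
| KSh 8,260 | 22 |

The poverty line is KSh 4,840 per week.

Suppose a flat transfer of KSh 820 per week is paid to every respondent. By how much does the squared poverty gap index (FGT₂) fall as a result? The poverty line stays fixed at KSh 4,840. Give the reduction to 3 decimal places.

Before: below the line — 21×KSh 1,660, 8×KSh 1,820; squared poverty gap index (FGT₂) = 0.23882.
After the KSh 820 transfer: below the line — 21×KSh 2,480, 8×KSh 2,640; squared poverty gap index (FGT₂) = 0.13031.
Reduction = 0.23882 − 0.13031 = 0.109.

0.109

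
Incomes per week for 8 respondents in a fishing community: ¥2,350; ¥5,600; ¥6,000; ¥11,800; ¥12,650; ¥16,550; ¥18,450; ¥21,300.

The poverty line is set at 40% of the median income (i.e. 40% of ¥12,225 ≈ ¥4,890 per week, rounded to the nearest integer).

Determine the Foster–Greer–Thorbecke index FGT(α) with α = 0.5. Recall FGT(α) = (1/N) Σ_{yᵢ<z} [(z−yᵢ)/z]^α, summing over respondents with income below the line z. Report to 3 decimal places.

0.090

Poor units: ¥2,350 (q = 1 of N = 8).
Relative gaps: (4890−2350)/4890 = 0.5194.
Raised to α = 0.5: 0.72071.
Sum = 0.720713; FGT(0.5) = 0.720713 / 8 = 0.090.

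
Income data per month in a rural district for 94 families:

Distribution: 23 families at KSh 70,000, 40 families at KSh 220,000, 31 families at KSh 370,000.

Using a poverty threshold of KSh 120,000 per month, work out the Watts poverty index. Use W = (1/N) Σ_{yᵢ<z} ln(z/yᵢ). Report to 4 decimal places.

0.1319

Below z: 23×KSh 70,000 (q = 23 of N = 94).
Log gaps: ln(120000/70000) = 0.5390 (×23).
W = 12.396920 / 94 = 0.1319.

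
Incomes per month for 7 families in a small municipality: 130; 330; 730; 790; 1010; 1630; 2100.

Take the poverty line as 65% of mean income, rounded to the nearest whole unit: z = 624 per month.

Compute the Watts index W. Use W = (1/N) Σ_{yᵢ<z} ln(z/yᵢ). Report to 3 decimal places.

0.315

Poor units: 130, 330 (q = 2 of N = 7).
Log gaps: ln(624/130) = 1.5686; ln(624/330) = 0.6371.
W = 2.205674 / 7 = 0.315.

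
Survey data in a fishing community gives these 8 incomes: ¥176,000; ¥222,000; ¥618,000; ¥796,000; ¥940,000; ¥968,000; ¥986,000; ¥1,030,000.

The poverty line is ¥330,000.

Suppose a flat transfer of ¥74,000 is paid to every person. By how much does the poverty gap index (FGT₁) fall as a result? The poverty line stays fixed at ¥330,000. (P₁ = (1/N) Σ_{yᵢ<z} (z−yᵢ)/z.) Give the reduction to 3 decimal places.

0.056

Before: below the line — ¥176,000, ¥222,000; poverty gap index (FGT₁) = 0.09924.
After the ¥74,000 transfer: below the line — ¥250,000, ¥296,000; poverty gap index (FGT₁) = 0.04318.
Reduction = 0.09924 − 0.04318 = 0.056.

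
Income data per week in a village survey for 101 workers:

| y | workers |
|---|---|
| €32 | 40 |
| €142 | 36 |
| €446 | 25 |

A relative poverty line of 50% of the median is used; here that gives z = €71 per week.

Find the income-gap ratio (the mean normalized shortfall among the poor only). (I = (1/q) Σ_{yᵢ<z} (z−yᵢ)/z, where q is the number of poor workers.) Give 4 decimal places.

0.5493

Below the line: 40×€32 (q = 40 of N = 101).
Shortfall ratios (z−y)/z: 0.5493 (×40); sum = 21.971831.
The income-gap ratio divides by q (the poor only): 21.971831 / 40 = 0.5493.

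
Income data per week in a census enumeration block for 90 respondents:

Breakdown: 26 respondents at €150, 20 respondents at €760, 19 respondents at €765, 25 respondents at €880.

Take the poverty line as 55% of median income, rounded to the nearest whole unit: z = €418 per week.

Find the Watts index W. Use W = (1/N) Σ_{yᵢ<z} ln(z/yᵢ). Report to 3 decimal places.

Poor units: 26×€150 (q = 26 of N = 90).
ln(z/y) terms: ln(418/150) = 1.0248 (×26).
W = 26.646000 / 90 = 0.296.

0.296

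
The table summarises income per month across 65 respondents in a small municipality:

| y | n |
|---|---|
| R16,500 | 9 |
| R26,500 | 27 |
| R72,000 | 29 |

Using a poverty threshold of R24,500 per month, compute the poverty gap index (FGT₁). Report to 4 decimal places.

Poor units: 9×R16,500 (q = 9 of N = 65).
Gap ratios (z−y)/z: (24500−16500)/24500 = 0.3265 (×9).
Σ = 2.938776. Dividing by the full population N = 65 gives P₁ = 0.0452.

0.0452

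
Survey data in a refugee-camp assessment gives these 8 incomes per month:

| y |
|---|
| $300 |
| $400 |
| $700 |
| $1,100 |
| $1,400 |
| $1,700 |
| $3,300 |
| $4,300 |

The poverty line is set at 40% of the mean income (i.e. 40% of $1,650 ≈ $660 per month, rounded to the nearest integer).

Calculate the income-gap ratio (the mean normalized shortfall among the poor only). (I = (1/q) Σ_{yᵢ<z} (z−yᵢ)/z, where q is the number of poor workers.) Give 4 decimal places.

Incomes under z: $300, $400 (q = 2 of N = 8).
Shortfall ratios (z−y)/z: 0.5455, 0.3939; sum = 0.939394.
The income-gap ratio divides by q (the poor only): 0.939394 / 2 = 0.4697.

0.4697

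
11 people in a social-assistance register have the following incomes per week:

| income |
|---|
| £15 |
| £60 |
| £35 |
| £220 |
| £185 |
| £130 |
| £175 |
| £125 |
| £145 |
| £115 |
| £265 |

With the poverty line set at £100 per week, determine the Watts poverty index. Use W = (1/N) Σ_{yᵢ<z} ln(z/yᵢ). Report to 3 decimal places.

0.314

Poor units: £15, £35, £60 (q = 3 of N = 11).
Log shortfalls: ln(100/15) = 1.8971; ln(100/35) = 1.0498; ln(100/60) = 0.5108.
W = 3.457768 / 11 = 0.314.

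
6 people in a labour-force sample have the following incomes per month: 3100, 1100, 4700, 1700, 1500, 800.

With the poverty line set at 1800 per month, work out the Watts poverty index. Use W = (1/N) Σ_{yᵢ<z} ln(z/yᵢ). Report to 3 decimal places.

Below the line: 800, 1100, 1500, 1700 (q = 4 of N = 6).
Log shortfalls: ln(1800/800) = 0.8109; ln(1800/1100) = 0.4925; ln(1800/1500) = 0.1823; ln(1800/1700) = 0.0572.
W = 1.542887 / 6 = 0.257.

0.257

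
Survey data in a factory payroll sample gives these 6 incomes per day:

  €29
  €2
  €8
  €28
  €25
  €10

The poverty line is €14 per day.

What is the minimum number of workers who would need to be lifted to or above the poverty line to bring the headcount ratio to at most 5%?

3 of the 6 workers are poor, so H = 3/6 = 0.500.
A headcount ratio of at most 5% allows at most ⌊0.05 × 6⌋ = 0 poor workers.
So at least 3 − 0 = 3 must be lifted.

3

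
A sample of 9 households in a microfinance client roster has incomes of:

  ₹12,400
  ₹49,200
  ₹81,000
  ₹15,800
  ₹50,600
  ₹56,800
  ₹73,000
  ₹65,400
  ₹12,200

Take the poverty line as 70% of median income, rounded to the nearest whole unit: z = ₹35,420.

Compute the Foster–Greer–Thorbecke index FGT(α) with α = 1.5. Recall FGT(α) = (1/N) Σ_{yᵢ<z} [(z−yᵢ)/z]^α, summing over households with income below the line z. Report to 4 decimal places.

Poor units: ₹12,200, ₹12,400, ₹15,800 (q = 3 of N = 9).
Gap ratios (z−y)/z: (35420−12200)/35420 = 0.6556; (35420−12400)/35420 = 0.6499; (35420−15800)/35420 = 0.5539.
Raised to α = 1.5: 0.53079; 0.52394; 0.41226.
Sum = 1.466996; FGT(1.5) = 1.466996 / 9 = 0.1630.

0.1630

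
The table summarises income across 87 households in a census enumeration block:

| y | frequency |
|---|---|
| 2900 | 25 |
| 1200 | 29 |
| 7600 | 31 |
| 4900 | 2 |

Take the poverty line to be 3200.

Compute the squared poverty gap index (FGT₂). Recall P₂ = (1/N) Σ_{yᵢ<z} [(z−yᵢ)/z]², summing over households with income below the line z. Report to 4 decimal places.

0.1327

Incomes under z: 29×1200, 25×2900 (q = 54 of N = 87).
Relative gaps: (3200−1200)/3200 = 0.6250 (×29); (3200−2900)/3200 = 0.0938 (×25).
Squared: 0.3906 (×29); 0.0088 (×25).
Sum = 11.547852; P₂ = 11.547852 / 87 = 0.1327.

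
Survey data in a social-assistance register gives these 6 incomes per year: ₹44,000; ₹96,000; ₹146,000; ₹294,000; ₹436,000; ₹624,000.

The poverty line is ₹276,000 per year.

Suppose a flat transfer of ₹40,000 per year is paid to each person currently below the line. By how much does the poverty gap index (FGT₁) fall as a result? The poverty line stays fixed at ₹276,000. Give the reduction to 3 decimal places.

Before: below the line — ₹44,000, ₹96,000, ₹146,000; poverty gap index (FGT₁) = 0.32729.
After the ₹40,000 transfer: below the line — ₹84,000, ₹136,000, ₹186,000; poverty gap index (FGT₁) = 0.25483.
Reduction = 0.32729 − 0.25483 = 0.072.

0.072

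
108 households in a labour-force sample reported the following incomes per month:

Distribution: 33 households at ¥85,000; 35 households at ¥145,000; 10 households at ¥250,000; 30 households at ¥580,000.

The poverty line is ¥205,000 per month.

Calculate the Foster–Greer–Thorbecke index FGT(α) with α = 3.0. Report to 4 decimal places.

0.0694

Incomes under z: 33×¥85,000, 35×¥145,000 (q = 68 of N = 108).
Gap ratios (z−y)/z: (205000−85000)/205000 = 0.5854 (×33); (205000−145000)/205000 = 0.2927 (×35).
Raised to α = 3.0: 0.20058 (×33); 0.02507 (×35).
Sum = 7.496583; FGT(3.0) = 7.496583 / 108 = 0.0694.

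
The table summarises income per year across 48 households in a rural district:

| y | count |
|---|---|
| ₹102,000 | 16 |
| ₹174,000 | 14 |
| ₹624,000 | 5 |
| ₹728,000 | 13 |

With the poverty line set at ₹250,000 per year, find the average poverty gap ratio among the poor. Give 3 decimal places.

Poor units: 16×₹102,000, 14×₹174,000 (q = 30 of N = 48).
Relative gaps: 0.5920 (×16), 0.3040 (×14); sum = 13.728000.
I averages over the q = 30 poor units only: 13.728000 / 30 = 0.458.

0.458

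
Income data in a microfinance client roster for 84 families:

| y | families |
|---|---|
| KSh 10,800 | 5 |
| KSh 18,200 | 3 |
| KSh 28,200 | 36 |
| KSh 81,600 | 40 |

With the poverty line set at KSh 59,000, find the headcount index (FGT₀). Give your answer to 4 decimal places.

0.5238

44 of the 84 families have income below KSh 59,000.
H = 44/84 = 0.5238.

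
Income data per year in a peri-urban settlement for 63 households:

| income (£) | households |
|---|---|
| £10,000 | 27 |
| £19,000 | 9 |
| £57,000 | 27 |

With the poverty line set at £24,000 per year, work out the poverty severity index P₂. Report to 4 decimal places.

0.1520

Poor units: 27×£10,000, 9×£19,000 (q = 36 of N = 63).
Shortfall ratios: (24000−10000)/24000 = 0.5833 (×27); (24000−19000)/24000 = 0.2083 (×9).
Squared: 0.3403 (×27); 0.0434 (×9).
Sum = 9.578125; P₂ = 9.578125 / 63 = 0.1520.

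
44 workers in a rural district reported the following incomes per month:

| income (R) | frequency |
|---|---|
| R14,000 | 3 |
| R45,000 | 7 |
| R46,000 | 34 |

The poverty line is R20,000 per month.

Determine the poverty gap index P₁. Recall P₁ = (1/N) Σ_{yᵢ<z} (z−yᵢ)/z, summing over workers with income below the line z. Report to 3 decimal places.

0.020

Poor units: 3×R14,000 (q = 3 of N = 44).
Normalized shortfalls: (20000−14000)/20000 = 0.3000 (×3).
Σ = 0.900000. Dividing by the full population N = 44 gives P₁ = 0.020.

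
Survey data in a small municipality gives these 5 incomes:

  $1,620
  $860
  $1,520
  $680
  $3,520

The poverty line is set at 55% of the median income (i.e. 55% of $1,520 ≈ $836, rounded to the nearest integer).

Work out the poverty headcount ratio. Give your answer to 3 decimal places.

0.200

1 of the 5 families have income below $836.
H = 1/5 = 0.200.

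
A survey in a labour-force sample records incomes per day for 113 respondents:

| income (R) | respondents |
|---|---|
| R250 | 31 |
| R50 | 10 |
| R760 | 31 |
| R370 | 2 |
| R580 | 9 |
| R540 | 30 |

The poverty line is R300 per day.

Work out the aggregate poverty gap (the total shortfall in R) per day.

R4,050

Incomes under z: 10×R50, 31×R250 (q = 41 of N = 113).
Individual gaps: 10×(300−50) = 2500; 31×(300−250) = 1550.
Aggregate gap = R4,050.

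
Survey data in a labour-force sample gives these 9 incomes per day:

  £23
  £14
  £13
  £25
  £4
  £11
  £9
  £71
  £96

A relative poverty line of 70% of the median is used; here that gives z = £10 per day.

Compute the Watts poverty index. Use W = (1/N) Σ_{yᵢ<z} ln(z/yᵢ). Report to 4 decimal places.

0.1135

Incomes under z: £4, £9 (q = 2 of N = 9).
ln(z/y) terms: ln(10/4) = 0.9163; ln(10/9) = 0.1054.
W = 1.021651 / 9 = 0.1135.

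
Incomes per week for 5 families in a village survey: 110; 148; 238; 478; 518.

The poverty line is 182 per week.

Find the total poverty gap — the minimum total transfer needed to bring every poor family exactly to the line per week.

Below the line: 110, 148 (q = 2 of N = 5).
Individual gaps: 182−110 = 72; 182−148 = 34.
Aggregate gap = 106.

106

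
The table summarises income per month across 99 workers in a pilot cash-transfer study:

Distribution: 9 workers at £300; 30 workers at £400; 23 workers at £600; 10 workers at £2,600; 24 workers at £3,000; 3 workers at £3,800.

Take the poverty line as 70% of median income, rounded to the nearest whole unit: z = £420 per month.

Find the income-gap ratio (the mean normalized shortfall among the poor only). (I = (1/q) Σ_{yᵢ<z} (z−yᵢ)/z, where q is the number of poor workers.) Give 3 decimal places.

0.103

Below the line: 9×£300, 30×£400 (q = 39 of N = 99).
Relative gaps: 0.2857 (×9), 0.0476 (×30); sum = 4.000000.
The income-gap ratio divides by q (the poor only): 4.000000 / 39 = 0.103.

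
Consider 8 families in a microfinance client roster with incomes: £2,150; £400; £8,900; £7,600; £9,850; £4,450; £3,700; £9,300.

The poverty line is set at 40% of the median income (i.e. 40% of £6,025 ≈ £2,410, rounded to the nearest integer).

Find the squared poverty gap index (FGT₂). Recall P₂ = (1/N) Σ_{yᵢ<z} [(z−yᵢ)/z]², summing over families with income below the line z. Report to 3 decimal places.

0.088

Poor units: £400, £2,150 (q = 2 of N = 8).
Gap ratios (z−y)/z: (2410−400)/2410 = 0.8340; (2410−2150)/2410 = 0.1079.
Squared: 0.6956; 0.0116.
Sum = 0.707236; P₂ = 0.707236 / 8 = 0.088.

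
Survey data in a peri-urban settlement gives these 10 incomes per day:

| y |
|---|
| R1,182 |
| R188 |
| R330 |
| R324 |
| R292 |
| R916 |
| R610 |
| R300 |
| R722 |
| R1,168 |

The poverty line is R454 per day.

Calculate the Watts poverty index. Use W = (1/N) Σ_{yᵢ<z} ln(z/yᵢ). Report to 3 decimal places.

Below z: R188, R292, R300, R324, R330 (q = 5 of N = 10).
ln(z/y) terms: ln(454/188) = 0.8817; ln(454/292) = 0.4413; ln(454/300) = 0.4143; ln(454/324) = 0.3374; ln(454/330) = 0.3190.
W = 2.393672 / 10 = 0.239.

0.239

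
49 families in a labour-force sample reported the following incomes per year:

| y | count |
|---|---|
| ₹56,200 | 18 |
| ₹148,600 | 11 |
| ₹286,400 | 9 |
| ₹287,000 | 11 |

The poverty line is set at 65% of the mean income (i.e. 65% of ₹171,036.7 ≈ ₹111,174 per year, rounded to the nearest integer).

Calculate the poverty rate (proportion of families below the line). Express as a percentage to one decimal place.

36.7%

18 of the 49 families have income below ₹111,174.
H = 18/49 = 36.7%.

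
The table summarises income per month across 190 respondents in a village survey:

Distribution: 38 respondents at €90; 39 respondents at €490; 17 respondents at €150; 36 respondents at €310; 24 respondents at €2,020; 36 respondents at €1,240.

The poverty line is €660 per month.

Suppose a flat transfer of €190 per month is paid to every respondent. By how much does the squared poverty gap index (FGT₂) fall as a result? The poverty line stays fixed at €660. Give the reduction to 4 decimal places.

Before: below the line — 38×€90, 17×€150, 36×€310, 39×€490; squared poverty gap index (FGT₂) = 0.269501.
After the €190 transfer: below the line — 38×€280, 17×€340, 36×€500; squared poverty gap index (FGT₂) = 0.098468.
Reduction = 0.269501 − 0.098468 = 0.1710.

0.1710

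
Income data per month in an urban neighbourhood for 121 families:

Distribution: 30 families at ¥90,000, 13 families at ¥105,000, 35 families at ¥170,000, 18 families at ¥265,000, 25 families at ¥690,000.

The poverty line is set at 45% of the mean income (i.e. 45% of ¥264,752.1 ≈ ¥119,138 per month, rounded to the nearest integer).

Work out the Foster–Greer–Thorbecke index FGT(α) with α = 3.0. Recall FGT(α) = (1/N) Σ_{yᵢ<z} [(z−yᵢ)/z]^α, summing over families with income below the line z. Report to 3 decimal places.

0.004

Incomes under z: 30×¥90,000, 13×¥105,000 (q = 43 of N = 121).
Relative gaps: (119138−90000)/119138 = 0.2446 (×30); (119138−105000)/119138 = 0.1187 (×13).
Raised to α = 3.0: 0.01463 (×30); 0.00167 (×13).
Sum = 0.460609; FGT(3.0) = 0.460609 / 121 = 0.004.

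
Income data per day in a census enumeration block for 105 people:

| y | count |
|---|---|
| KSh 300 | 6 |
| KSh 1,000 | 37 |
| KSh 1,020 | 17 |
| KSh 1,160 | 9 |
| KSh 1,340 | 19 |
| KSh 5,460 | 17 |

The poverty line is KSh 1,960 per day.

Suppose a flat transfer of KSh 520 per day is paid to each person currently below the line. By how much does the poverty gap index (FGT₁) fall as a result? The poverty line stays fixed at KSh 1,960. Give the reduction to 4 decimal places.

Before: below the line — 6×KSh 300, 37×KSh 1,000, 17×KSh 1,020, 9×KSh 1,160, 19×KSh 1,340; poverty gap index (FGT₁) = 0.390865.
After the KSh 520 transfer: below the line — 6×KSh 820, 37×KSh 1,520, 17×KSh 1,540, 9×KSh 1,680, 19×KSh 1,860; poverty gap index (FGT₁) = 0.168513.
Reduction = 0.390865 − 0.168513 = 0.2224.

0.2224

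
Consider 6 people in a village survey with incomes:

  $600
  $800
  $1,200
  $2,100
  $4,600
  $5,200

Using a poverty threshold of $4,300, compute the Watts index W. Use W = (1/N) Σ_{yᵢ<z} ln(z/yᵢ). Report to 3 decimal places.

Below the line: $600, $800, $1,200, $2,100 (q = 4 of N = 6).
ln(z/y) terms: ln(4300/600) = 1.9694; ln(4300/800) = 1.6818; ln(4300/1200) = 1.2763; ln(4300/2100) = 0.7167.
W = 5.644170 / 6 = 0.941.

0.941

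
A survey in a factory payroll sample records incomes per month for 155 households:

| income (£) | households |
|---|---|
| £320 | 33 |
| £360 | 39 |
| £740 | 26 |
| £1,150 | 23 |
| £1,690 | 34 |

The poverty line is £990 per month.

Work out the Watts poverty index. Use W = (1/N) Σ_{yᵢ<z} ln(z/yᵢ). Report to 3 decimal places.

Below the line: 33×£320, 39×£360, 26×£740 (q = 98 of N = 155).
Log gaps: ln(990/320) = 1.1294 (×33); ln(990/360) = 1.0116 (×39); ln(990/740) = 0.2911 (×26).
W = 84.289529 / 155 = 0.544.

0.544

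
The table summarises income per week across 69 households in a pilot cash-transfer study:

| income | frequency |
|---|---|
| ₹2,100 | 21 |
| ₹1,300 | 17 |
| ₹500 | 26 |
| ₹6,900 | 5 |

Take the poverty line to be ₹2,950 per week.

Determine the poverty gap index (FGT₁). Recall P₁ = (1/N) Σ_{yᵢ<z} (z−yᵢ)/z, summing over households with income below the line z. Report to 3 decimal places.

Below the line: 26×₹500, 17×₹1,300, 21×₹2,100 (q = 64 of N = 69).
Shortfall ratios: (2950−500)/2950 = 0.8305 (×26); (2950−1300)/2950 = 0.5593 (×17); (2950−2100)/2950 = 0.2881 (×21).
Σ = 37.152542. Dividing by the full population N = 69 gives P₁ = 0.538.

0.538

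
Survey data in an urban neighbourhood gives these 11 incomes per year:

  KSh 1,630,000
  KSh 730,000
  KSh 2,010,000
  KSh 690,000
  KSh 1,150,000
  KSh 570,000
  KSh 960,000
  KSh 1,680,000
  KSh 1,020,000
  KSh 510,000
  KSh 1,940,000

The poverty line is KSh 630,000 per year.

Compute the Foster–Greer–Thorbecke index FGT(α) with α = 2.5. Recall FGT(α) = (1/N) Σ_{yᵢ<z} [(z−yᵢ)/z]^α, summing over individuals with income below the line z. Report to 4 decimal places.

Below z: KSh 510,000, KSh 570,000 (q = 2 of N = 11).
Shortfall ratios: (630000−510000)/630000 = 0.1905; (630000−570000)/630000 = 0.0952.
Raised to α = 2.5: 0.01583; 0.00280.
Sum = 0.018634; FGT(2.5) = 0.018634 / 11 = 0.0017.

0.0017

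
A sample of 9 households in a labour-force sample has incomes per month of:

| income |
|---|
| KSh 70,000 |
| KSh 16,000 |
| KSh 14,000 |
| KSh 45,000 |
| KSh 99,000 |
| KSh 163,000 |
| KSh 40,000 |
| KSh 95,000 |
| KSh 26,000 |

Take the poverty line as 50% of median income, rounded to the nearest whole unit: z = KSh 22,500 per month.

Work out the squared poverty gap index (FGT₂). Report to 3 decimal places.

Poor units: KSh 14,000, KSh 16,000 (q = 2 of N = 9).
Relative gaps: (22500−14000)/22500 = 0.3778; (22500−16000)/22500 = 0.2889.
Squared: 0.1427; 0.0835.
Sum = 0.226173; P₂ = 0.226173 / 9 = 0.025.

0.025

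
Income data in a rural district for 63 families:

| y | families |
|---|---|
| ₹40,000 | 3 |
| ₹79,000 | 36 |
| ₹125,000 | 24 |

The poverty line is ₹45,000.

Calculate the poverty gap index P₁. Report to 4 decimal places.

0.0053

Incomes under z: 3×₹40,000 (q = 3 of N = 63).
Relative gaps: (45000−40000)/45000 = 0.1111 (×3).
Σ = 0.333333. Dividing by the full population N = 63 gives P₁ = 0.0053.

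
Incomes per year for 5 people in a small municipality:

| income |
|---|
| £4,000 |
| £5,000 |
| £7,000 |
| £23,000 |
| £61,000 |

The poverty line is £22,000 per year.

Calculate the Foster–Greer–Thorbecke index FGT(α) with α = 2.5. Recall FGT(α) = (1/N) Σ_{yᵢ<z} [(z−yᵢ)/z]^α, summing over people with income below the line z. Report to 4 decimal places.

0.3029

Incomes under z: £4,000, £5,000, £7,000 (q = 3 of N = 5).
Normalized shortfalls: (22000−4000)/22000 = 0.8182; (22000−5000)/22000 = 0.7727; (22000−7000)/22000 = 0.6818.
Raised to α = 2.5: 0.60551; 0.52489; 0.38386.
Sum = 1.514260; FGT(2.5) = 1.514260 / 5 = 0.3029.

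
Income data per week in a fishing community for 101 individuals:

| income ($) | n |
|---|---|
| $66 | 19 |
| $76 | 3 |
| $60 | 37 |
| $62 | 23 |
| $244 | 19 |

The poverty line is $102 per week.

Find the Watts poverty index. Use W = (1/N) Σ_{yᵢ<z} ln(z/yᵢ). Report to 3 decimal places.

Incomes under z: 37×$60, 23×$62, 19×$66, 3×$76 (q = 82 of N = 101).
Log shortfalls: ln(102/60) = 0.5306 (×37); ln(102/62) = 0.4978 (×23); ln(102/66) = 0.4353 (×19); ln(102/76) = 0.2942 (×3).
W = 40.237291 / 101 = 0.398.

0.398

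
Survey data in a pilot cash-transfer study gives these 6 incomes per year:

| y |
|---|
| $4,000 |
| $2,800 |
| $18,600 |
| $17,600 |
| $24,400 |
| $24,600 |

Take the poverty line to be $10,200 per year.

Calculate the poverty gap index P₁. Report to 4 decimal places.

Below the line: $2,800, $4,000 (q = 2 of N = 6).
Shortfall ratios: (10200−2800)/10200 = 0.7255; (10200−4000)/10200 = 0.6078.
Σ = 1.333333. Dividing by the full population N = 6 gives P₁ = 0.2222.

0.2222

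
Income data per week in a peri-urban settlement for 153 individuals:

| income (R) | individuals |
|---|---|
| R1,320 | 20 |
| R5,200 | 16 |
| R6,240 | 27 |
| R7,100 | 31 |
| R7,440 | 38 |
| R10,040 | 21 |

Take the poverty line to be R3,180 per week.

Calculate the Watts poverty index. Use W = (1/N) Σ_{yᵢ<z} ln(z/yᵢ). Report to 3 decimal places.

0.115

Below z: 20×R1,320 (q = 20 of N = 153).
Log shortfalls: ln(3180/1320) = 0.8792 (×20).
W = 17.584989 / 153 = 0.115.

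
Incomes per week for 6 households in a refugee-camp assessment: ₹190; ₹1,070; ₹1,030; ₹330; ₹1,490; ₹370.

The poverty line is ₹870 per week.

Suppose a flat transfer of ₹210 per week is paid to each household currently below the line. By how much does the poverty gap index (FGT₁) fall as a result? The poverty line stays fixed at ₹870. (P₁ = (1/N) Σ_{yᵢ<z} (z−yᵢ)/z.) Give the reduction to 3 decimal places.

Before: below the line — ₹190, ₹330, ₹370; poverty gap index (FGT₁) = 0.32950.
After the ₹210 transfer: below the line — ₹400, ₹540, ₹580; poverty gap index (FGT₁) = 0.20881.
Reduction = 0.32950 − 0.20881 = 0.121.

0.121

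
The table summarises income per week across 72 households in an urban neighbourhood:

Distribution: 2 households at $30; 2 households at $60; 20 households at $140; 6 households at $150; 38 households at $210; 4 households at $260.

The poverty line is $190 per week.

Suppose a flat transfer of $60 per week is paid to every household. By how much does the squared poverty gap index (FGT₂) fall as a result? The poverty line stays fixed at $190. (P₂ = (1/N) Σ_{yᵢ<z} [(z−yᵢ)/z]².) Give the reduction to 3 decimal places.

Before: below the line — 2×$30, 2×$60, 20×$140, 6×$150; squared poverty gap index (FGT₂) = 0.05563.
After the $60 transfer: below the line — 2×$90, 2×$120; squared poverty gap index (FGT₂) = 0.01147.
Reduction = 0.05563 − 0.01147 = 0.044.

0.044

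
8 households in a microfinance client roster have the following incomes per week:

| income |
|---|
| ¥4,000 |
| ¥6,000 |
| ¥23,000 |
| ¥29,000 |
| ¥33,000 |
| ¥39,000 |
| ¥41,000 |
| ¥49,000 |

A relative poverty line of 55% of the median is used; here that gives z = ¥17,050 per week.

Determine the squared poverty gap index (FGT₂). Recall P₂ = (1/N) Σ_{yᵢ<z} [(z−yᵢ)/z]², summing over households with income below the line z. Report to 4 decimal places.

Poor units: ¥4,000, ¥6,000 (q = 2 of N = 8).
Normalized shortfalls: (17050−4000)/17050 = 0.7654; (17050−6000)/17050 = 0.6481.
Squared: 0.5858; 0.4200.
Sum = 1.005857; P₂ = 1.005857 / 8 = 0.1257.

0.1257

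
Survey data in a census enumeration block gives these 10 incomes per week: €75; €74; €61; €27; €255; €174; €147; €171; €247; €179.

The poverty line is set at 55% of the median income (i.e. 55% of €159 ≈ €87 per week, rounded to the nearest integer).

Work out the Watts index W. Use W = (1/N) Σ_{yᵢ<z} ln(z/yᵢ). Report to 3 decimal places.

0.184

Incomes under z: €27, €61, €74, €75 (q = 4 of N = 10).
Log gaps: ln(87/27) = 1.1701; ln(87/61) = 0.3550; ln(87/74) = 0.1618; ln(87/75) = 0.1484.
W = 1.835369 / 10 = 0.184.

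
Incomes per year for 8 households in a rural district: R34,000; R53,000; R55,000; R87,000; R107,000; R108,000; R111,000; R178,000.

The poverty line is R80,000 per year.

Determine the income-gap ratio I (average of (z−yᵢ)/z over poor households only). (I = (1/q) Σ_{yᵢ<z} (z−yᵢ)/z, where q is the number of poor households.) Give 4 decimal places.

0.4083

Below z: R34,000, R53,000, R55,000 (q = 3 of N = 8).
Relative gaps: 0.5750, 0.3375, 0.3125; sum = 1.225000.
I averages over the q = 3 poor units only: 1.225000 / 3 = 0.4083.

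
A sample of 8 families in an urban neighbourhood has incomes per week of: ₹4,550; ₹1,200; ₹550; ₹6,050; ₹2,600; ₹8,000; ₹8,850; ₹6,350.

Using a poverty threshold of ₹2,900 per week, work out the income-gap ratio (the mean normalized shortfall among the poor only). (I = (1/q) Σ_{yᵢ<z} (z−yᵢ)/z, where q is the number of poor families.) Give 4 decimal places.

Below z: ₹550, ₹1,200, ₹2,600 (q = 3 of N = 8).
Shortfall ratios (z−y)/z: 0.8103, 0.5862, 0.1034; sum = 1.500000.
I averages over the q = 3 poor units only: 1.500000 / 3 = 0.5000.

0.5000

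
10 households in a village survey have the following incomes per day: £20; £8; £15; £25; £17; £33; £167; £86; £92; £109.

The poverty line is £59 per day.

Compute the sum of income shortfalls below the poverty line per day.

£236

Incomes under z: £8, £15, £17, £20, £25, £33 (q = 6 of N = 10).
Individual gaps: 59−8 = 51; 59−15 = 44; 59−17 = 42; 59−20 = 39; 59−25 = 34; 59−33 = 26.
Aggregate gap = £236.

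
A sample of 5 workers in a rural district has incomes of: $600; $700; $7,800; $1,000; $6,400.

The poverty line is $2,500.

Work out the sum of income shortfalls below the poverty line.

Below the line: $600, $700, $1,000 (q = 3 of N = 5).
Individual gaps: 2500−600 = 1900; 2500−700 = 1800; 2500−1000 = 1500.
Aggregate gap = $5,200.

$5,200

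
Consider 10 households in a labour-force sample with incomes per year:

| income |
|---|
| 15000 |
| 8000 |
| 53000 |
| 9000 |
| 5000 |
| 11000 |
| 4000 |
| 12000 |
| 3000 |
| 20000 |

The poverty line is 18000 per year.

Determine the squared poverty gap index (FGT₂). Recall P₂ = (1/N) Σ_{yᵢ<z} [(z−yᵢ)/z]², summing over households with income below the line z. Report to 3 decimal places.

0.267

Poor units: 3000, 4000, 5000, 8000, 9000, 11000, 12000, 15000 (q = 8 of N = 10).
Normalized shortfalls: (18000−3000)/18000 = 0.8333; (18000−4000)/18000 = 0.7778; (18000−5000)/18000 = 0.7222; (18000−8000)/18000 = 0.5556; (18000−9000)/18000 = 0.5000; (18000−11000)/18000 = 0.3889; (18000−12000)/18000 = 0.3333; (18000−15000)/18000 = 0.1667.
Squared: 0.6944; 0.6049; 0.5216; 0.3086; 0.2500; 0.1512; 0.1111; 0.0278.
Sum = 2.669753; P₂ = 2.669753 / 10 = 0.267.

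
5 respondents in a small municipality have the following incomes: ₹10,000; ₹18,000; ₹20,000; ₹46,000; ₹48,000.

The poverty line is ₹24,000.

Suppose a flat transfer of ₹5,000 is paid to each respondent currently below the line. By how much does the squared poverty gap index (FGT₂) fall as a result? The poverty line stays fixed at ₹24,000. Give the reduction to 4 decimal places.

0.0576

Before: below the line — ₹10,000, ₹18,000, ₹20,000; squared poverty gap index (FGT₂) = 0.086111.
After the ₹5,000 transfer: below the line — ₹15,000, ₹23,000; squared poverty gap index (FGT₂) = 0.028472.
Reduction = 0.086111 − 0.028472 = 0.0576.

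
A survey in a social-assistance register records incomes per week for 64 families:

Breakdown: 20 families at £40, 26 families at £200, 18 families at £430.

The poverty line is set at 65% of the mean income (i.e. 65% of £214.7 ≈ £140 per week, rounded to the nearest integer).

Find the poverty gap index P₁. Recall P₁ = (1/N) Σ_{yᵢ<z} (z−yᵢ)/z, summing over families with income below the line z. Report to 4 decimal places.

0.2232

Incomes under z: 20×£40 (q = 20 of N = 64).
Gap ratios (z−y)/z: (140−40)/140 = 0.7143 (×20).
Sum of shortfalls = 14.285714; P₁ averages over all N: 14.285714 / 64 = 0.2232.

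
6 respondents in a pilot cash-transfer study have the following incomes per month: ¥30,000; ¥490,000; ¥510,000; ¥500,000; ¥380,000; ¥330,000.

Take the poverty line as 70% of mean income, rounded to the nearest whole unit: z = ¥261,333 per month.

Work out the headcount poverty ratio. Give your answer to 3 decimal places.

0.167

1 of the 6 respondents have income below ¥261,333.
H = 1/6 = 0.167.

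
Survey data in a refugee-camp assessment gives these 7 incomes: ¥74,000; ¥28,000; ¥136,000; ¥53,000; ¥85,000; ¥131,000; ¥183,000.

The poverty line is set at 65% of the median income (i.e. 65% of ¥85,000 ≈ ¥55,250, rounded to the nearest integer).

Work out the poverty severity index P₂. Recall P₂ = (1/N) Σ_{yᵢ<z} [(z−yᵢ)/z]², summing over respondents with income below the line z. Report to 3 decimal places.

0.035

Incomes under z: ¥28,000, ¥53,000 (q = 2 of N = 7).
Normalized shortfalls: (55250−28000)/55250 = 0.4932; (55250−53000)/55250 = 0.0407.
Squared: 0.2433; 0.0017.
Sum = 0.244917; P₂ = 0.244917 / 7 = 0.035.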